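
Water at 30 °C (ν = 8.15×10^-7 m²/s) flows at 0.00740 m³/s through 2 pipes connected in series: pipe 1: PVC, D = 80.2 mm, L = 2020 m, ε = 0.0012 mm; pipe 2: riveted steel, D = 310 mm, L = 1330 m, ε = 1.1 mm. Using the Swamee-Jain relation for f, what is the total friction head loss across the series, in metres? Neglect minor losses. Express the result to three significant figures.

H ≈ 46.0 m

Pipe 1: V = 1.465 m/s, Re = 1.44×10^5, ε/D = 1.50×10^-5, f = 0.01669, h_1 = f(L/D)V²/2g = 45.96 m
Pipe 2: V = 0.09804 m/s, Re = 3.73×10^4, ε/D = 0.00355, f = 0.03070, h_2 = f(L/D)V²/2g = 0.06452 m
Series → Q common, losses add: H = Σh = 46.03 m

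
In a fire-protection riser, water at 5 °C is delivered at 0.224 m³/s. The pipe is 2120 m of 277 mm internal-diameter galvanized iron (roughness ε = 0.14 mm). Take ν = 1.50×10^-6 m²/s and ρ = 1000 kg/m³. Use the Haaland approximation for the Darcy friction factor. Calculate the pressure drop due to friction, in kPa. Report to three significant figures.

Δp ≈ 920 kPa

V = 4Q/(πD²) = 4·0.224/(π·0.277²) = 3.717 m/s
Re = VD/ν = 3.717·0.277/1.50×10^-6 = 6.86×10^5 → turbulent
ε/D = 0.14/277 = 5.05×10^-4
Haaland: f = 0.01740
h_f = f(L/D)V²/(2g) = 0.01740·(2120/0.277)·3.717²/(2·9.81) = 93.76 m
Δp = ρg·h_f = 1000·9.81·93.76 = 919.8 kPa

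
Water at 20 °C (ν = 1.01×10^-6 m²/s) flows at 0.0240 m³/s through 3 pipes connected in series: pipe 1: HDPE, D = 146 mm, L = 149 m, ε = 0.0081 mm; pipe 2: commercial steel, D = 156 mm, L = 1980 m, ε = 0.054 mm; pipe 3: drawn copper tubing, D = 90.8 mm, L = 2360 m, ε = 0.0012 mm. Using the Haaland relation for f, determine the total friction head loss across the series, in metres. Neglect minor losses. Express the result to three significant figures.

Pipe 1: V = 1.434 m/s, Re = 2.07×10^5, ε/D = 5.55×10^-5, f = 0.01577, h_1 = f(L/D)V²/2g = 1.686 m
Pipe 2: V = 1.256 m/s, Re = 1.94×10^5, ε/D = 3.46×10^-4, f = 0.01784, h_2 = f(L/D)V²/2g = 18.20 m
Pipe 3: V = 3.706 m/s, Re = 3.33×10^5, ε/D = 1.32×10^-5, f = 0.01418, h_3 = f(L/D)V²/2g = 258.0 m
Series → Q common, losses add: H = Σh = 277.9 m

H ≈ 278 m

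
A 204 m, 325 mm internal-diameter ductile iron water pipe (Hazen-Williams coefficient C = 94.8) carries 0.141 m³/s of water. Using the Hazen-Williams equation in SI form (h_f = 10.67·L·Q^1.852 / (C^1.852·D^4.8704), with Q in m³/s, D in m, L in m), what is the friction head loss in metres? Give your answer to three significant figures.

h_f ≈ 3.01 m

h_f = 10.67·204·0.141^1.852 / (94.8^1.852·0.325^4.8704) = 3.009 m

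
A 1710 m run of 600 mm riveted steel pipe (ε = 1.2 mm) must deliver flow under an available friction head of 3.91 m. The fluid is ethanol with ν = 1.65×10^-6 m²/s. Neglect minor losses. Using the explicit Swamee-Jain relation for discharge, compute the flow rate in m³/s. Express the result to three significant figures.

Swamee-Jain (Type II): Q = -0.965·√(gD⁵h_f/L)·ln[ε/(3.7D) + √(3.17ν²L/(gD³h_f))]
√(gD⁵h_f/L) = √(9.81·0.600⁵·3.91/1710) = 0.04176
ε/(3.7D) = 5.41×10^-4; √(3.17ν²L/(gD³h_f)) = 4.22×10^-5
Q = -0.965·0.04176·ln(5.827×10^-4) = 0.3002 m³/s
Check: V = 1.06 m/s, Re = 3.86×10^5, f = 0.02402, h_f = 3.93 m ≈ 3.91 m ✓

Q ≈ 0.300 m³/s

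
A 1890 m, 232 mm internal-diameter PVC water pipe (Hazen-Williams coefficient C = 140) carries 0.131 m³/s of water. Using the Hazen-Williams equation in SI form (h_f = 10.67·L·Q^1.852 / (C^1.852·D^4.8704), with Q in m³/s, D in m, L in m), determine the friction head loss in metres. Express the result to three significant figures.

h_f = 10.67·1890·0.131^1.852 / (140^1.852·0.232^4.8704) = 61.03 m

h_f ≈ 61.0 m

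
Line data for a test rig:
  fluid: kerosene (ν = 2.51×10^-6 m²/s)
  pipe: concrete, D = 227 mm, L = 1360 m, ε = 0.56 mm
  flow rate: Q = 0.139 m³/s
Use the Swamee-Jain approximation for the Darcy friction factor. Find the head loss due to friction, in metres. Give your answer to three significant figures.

V = 4Q/(πD²) = 4·0.139/(π·0.227²) = 3.435 m/s
Re = VD/ν = 3.435·0.227/2.51×10^-6 = 3.11×10^5 → turbulent
ε/D = 0.56/227 = 0.00247
Swamee-Jain: f = 0.02543
h_f = f(L/D)V²/(2g) = 0.02543·(1360/0.227)·3.435²/(2·9.81) = 91.61 m

h_f ≈ 91.6 m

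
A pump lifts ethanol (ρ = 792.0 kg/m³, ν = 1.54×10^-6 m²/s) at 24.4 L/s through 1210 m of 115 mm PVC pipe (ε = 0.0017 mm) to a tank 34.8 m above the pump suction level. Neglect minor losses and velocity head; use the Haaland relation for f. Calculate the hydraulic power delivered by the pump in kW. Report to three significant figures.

V = 4Q/(πD²) = 2.349 m/s; Re = 1.75×10^5; ε/D = 1.48×10^-5; f = 0.01598
h_f = f(L/D)V²/2g = 47.30 m
Total head H = z + h_f = 34.8 + 47.30 = 82.10 m
P_hyd = ρgQH = 792.0·9.81·0.0244·82.10 = 15.57 kW

P_hyd ≈ 15.6 kW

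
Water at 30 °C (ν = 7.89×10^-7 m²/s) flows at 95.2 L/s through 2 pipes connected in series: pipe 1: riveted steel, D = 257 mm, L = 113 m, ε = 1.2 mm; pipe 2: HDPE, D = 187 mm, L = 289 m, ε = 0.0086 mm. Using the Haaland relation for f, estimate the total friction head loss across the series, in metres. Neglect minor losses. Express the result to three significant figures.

Pipe 1: V = 1.835 m/s, Re = 5.98×10^5, ε/D = 0.00467, f = 0.02996, h_1 = f(L/D)V²/2g = 2.261 m
Pipe 2: V = 3.466 m/s, Re = 8.22×10^5, ε/D = 4.60×10^-5, f = 0.01274, h_2 = f(L/D)V²/2g = 12.06 m
Series → Q common, losses add: H = Σh = 14.32 m

H ≈ 14.3 m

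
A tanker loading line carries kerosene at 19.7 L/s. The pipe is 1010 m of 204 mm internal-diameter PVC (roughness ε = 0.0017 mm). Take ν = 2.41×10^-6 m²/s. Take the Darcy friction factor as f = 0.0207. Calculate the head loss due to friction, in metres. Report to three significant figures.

h_f ≈ 1.90 m

V = 4Q/(πD²) = 4·0.0197/(π·0.204²) = 0.6027 m/s
h_f = f(L/D)V²/(2g) = 0.02070·(1010/0.204)·0.6027²/(2·9.81) = 1.898 m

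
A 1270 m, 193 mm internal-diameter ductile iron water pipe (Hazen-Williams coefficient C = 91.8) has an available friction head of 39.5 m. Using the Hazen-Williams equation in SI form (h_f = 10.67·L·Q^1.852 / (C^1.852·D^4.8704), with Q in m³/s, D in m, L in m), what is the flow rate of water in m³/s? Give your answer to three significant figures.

Rearranging: Q = [h_f·C^1.852·D^4.8704 / (10.67·L)]^(1/1.852)
Q = [39.5·91.8^1.852·0.193^4.8704 / (10.67·1270)]^0.540 = 0.05188 m³/s

Q ≈ 0.0519 m³/s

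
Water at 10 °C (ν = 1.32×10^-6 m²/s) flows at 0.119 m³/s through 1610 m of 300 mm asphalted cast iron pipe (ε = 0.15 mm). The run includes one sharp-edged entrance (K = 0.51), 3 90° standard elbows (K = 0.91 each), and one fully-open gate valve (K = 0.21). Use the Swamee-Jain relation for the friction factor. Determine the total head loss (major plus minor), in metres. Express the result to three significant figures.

H_L ≈ 14.5 m

V = 4Q/(πD²) = 1.684 m/s; V²/2g = 0.1445 m
Re = 3.83×10^5, ε/D = 5.00×10^-4 → f = 0.01804 (Swamee-Jain)
Major: h_f = f(L/D)·V²/2g = 0.01804·5367·0.1445 = 13.99 m
Minor: ΣK = 3.45; h_m = ΣK·V²/2g = 0.4984 m
Total H_L = 13.99 + 0.4984 = 14.48 m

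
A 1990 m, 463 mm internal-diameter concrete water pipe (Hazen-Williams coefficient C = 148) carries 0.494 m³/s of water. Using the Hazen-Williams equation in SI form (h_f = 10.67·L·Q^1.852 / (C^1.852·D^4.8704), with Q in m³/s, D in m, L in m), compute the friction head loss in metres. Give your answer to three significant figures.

h_f = 10.67·1990·0.494^1.852 / (148^1.852·0.463^4.8704) = 23.40 m

h_f ≈ 23.4 m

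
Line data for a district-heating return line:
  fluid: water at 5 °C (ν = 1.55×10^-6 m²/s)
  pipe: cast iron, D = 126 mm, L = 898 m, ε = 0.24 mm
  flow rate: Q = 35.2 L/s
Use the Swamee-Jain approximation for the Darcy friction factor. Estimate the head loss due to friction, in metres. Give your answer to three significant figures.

V = 4Q/(πD²) = 4·0.0352/(π·0.126²) = 2.823 m/s
Re = VD/ν = 2.823·0.126/1.55×10^-6 = 2.29×10^5 → turbulent
ε/D = 0.24/126 = 0.00190
Swamee-Jain: f = 0.02409
h_f = f(L/D)V²/(2g) = 0.02409·(898/0.126)·2.823²/(2·9.81) = 69.74 m

h_f ≈ 69.7 m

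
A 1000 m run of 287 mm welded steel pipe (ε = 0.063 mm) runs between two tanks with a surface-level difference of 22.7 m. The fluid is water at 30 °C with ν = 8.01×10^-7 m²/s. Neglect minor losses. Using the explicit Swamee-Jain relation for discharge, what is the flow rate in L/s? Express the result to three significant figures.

Swamee-Jain (Type II): Q = -0.965·√(gD⁵h_f/L)·ln[ε/(3.7D) + √(3.17ν²L/(gD³h_f))]
√(gD⁵h_f/L) = √(9.81·0.287⁵·22.7/1000) = 0.02082
ε/(3.7D) = 5.93×10^-5; √(3.17ν²L/(gD³h_f)) = 1.97×10^-5
Q = -0.965·0.02082·ln(7.898×10^-5) = 0.1898 m³/s
Check: V = 2.93 m/s, Re = 1.05×10^6, f = 0.01494, h_f = 22.8 m ≈ 22.7 m ✓

Q ≈ 190 L/s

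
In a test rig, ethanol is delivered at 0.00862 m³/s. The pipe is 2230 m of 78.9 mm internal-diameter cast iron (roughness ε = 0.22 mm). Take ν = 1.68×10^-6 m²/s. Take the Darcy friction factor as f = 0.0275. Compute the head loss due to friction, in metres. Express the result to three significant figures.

V = 4Q/(πD²) = 4·0.00862/(π·0.0789²) = 1.763 m/s
h_f = f(L/D)V²/(2g) = 0.02750·(2230/0.0789)·1.763²/(2·9.81) = 123.1 m

h_f ≈ 123 m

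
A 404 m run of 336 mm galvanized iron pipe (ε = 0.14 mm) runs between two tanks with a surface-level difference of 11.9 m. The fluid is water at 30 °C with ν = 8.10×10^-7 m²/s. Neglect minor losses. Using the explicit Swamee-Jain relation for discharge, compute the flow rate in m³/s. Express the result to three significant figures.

Swamee-Jain (Type II): Q = -0.965·√(gD⁵h_f/L)·ln[ε/(3.7D) + √(3.17ν²L/(gD³h_f))]
√(gD⁵h_f/L) = √(9.81·0.336⁵·11.9/404) = 0.03518
ε/(3.7D) = 1.13×10^-4; √(3.17ν²L/(gD³h_f)) = 1.38×10^-5
Q = -0.965·0.03518·ln(1.264×10^-4) = 0.3047 m³/s
Check: V = 3.44 m/s, Re = 1.43×10^6, f = 0.01653, h_f = 12.0 m ≈ 11.9 m ✓

Q ≈ 0.305 m³/s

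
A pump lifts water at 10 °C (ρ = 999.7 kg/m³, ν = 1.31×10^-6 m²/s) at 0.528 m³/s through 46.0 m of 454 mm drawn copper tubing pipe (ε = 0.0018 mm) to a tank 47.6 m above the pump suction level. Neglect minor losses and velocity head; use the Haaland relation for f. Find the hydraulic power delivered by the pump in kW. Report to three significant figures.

V = 4Q/(πD²) = 3.262 m/s; Re = 1.13×10^6; ε/D = 3.96×10^-6; f = 0.01142
h_f = f(L/D)V²/2g = 0.6276 m
Total head H = z + h_f = 47.6 + 0.6276 = 48.23 m
P_hyd = ρgQH = 999.7·9.81·0.528·48.23 = 249.7 kW

P_hyd ≈ 250 kW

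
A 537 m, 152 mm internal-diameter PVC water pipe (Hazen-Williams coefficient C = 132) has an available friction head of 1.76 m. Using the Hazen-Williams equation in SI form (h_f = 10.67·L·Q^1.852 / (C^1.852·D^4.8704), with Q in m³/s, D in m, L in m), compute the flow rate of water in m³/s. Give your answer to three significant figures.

Rearranging: Q = [h_f·C^1.852·D^4.8704 / (10.67·L)]^(1/1.852)
Q = [1.76·132^1.852·0.152^4.8704 / (10.67·537)]^0.540 = 0.01181 m³/s

Q ≈ 0.0118 m³/s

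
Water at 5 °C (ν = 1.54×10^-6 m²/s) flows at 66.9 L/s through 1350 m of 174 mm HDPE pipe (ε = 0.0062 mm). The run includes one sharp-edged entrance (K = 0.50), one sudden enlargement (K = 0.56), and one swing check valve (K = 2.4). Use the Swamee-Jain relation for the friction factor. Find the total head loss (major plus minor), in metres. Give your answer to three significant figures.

H_L ≈ 47.2 m

V = 4Q/(πD²) = 2.813 m/s; V²/2g = 0.4034 m
Re = 3.18×10^5, ε/D = 3.56×10^-5 → f = 0.01464 (Swamee-Jain)
Major: h_f = f(L/D)·V²/2g = 0.01464·7759·0.4034 = 45.83 m
Minor: ΣK = 3.46; h_m = ΣK·V²/2g = 1.396 m
Total H_L = 45.83 + 1.396 = 47.22 m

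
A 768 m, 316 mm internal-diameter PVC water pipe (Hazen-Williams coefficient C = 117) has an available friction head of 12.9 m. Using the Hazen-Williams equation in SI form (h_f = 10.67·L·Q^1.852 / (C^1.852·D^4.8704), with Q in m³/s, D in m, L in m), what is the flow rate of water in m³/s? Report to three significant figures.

Q ≈ 0.173 m³/s

Rearranging: Q = [h_f·C^1.852·D^4.8704 / (10.67·L)]^(1/1.852)
Q = [12.9·117^1.852·0.316^4.8704 / (10.67·768)]^0.540 = 0.1734 m³/s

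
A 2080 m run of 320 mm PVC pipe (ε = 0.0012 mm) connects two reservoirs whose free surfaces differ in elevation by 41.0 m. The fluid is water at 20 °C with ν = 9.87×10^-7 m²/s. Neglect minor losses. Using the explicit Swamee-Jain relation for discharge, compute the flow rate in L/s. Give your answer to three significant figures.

Swamee-Jain (Type II): Q = -0.965·√(gD⁵h_f/L)·ln[ε/(3.7D) + √(3.17ν²L/(gD³h_f))]
√(gD⁵h_f/L) = √(9.81·0.320⁵·41.0/2080) = 0.02547
ε/(3.7D) = 1.01×10^-6; √(3.17ν²L/(gD³h_f)) = 2.21×10^-5
Q = -0.965·0.02547·ln(2.309×10^-5) = 0.2624 m³/s
Check: V = 3.26 m/s, Re = 1.06×10^6, f = 0.01160, h_f = 40.9 m ≈ 41.0 m ✓

Q ≈ 262 L/s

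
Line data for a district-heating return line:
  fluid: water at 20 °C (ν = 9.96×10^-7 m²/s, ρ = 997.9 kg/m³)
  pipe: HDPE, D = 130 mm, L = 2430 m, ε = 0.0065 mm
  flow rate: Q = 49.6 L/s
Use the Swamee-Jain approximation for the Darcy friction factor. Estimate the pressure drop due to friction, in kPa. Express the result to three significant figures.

Δp ≈ 1810 kPa

V = 4Q/(πD²) = 4·0.0496/(π·0.130²) = 3.737 m/s
Re = VD/ν = 3.737·0.130/9.96×10^-7 = 4.88×10^5 → turbulent
ε/D = 0.0065/130 = 5.00×10^-5
Swamee-Jain: f = 0.01389
h_f = f(L/D)V²/(2g) = 0.01389·(2430/0.130)·3.737²/(2·9.81) = 184.7 m
Δp = ρg·h_f = 997.9·9.81·184.7 = 1808 kPa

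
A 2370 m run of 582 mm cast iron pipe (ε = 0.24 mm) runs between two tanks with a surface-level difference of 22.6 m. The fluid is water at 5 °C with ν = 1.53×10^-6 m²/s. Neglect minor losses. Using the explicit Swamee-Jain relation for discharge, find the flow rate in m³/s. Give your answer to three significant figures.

Swamee-Jain (Type II): Q = -0.965·√(gD⁵h_f/L)·ln[ε/(3.7D) + √(3.17ν²L/(gD³h_f))]
√(gD⁵h_f/L) = √(9.81·0.582⁵·22.6/2370) = 0.07904
ε/(3.7D) = 1.11×10^-4; √(3.17ν²L/(gD³h_f)) = 2.01×10^-5
Q = -0.965·0.07904·ln(1.315×10^-4) = 0.6816 m³/s
Check: V = 2.56 m/s, Re = 9.75×10^5, f = 0.01669, h_f = 22.7 m ≈ 22.6 m ✓

Q ≈ 0.682 m³/s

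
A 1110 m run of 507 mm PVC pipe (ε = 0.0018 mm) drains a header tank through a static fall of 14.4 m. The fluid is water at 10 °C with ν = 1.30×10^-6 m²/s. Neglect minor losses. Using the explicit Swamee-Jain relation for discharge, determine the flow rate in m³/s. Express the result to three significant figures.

Q ≈ 0.685 m³/s

Swamee-Jain (Type II): Q = -0.965·√(gD⁵h_f/L)·ln[ε/(3.7D) + √(3.17ν²L/(gD³h_f))]
√(gD⁵h_f/L) = √(9.81·0.507⁵·14.4/1110) = 0.06529
ε/(3.7D) = 9.60×10^-7; √(3.17ν²L/(gD³h_f)) = 1.80×10^-5
Q = -0.965·0.06529·ln(1.893×10^-5) = 0.6852 m³/s
Check: V = 3.39 m/s, Re = 1.32×10^6, f = 0.01118, h_f = 14.4 m ≈ 14.4 m ✓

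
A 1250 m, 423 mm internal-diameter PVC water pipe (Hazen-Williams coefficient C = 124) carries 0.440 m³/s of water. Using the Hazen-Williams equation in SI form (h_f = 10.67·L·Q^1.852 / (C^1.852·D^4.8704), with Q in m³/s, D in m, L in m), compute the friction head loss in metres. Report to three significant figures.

h_f = 10.67·1250·0.440^1.852 / (124^1.852·0.423^4.8704) = 25.56 m

h_f ≈ 25.6 m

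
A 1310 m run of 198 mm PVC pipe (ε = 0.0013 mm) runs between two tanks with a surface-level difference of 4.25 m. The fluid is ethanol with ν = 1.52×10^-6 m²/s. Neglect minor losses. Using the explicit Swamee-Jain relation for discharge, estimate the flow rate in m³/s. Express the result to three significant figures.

Q ≈ 0.0260 m³/s

Swamee-Jain (Type II): Q = -0.965·√(gD⁵h_f/L)·ln[ε/(3.7D) + √(3.17ν²L/(gD³h_f))]
√(gD⁵h_f/L) = √(9.81·0.198⁵·4.25/1310) = 0.003112
ε/(3.7D) = 1.77×10^-6; √(3.17ν²L/(gD³h_f)) = 1.72×10^-4
Q = -0.965·0.003112·ln(1.740×10^-4) = 0.02600 m³/s
Check: V = 0.844 m/s, Re = 1.10×10^5, f = 0.01756, h_f = 4.22 m ≈ 4.25 m ✓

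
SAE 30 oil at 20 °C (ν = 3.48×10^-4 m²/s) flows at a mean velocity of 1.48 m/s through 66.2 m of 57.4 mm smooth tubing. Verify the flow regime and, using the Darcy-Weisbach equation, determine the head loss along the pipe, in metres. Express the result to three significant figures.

Re = VD/ν = 1.48·0.05740/3.48×10^-4 = 244 → laminar (Re < 2300)
f = 64/Re = 0.2622
h_f = f(L/D)V²/(2g) = 0.2622·(66.2/0.05740)·1.48²/(2·9.81) = 33.76 m

h_f ≈ 33.8 m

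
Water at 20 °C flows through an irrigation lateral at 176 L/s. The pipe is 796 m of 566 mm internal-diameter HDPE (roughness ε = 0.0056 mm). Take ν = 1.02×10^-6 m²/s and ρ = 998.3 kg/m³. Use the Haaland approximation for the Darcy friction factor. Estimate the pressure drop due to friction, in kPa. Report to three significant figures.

Δp ≈ 4.73 kPa

V = 4Q/(πD²) = 4·0.176/(π·0.566²) = 0.6995 m/s
Re = VD/ν = 0.6995·0.566/1.02×10^-6 = 3.88×10^5 → turbulent
ε/D = 0.0056/566 = 9.89×10^-6
Haaland: f = 0.01377
h_f = f(L/D)V²/(2g) = 0.01377·(796/0.566)·0.6995²/(2·9.81) = 0.4829 m
Δp = ρg·h_f = 998.3·9.81·0.4829 = 4.729 kPa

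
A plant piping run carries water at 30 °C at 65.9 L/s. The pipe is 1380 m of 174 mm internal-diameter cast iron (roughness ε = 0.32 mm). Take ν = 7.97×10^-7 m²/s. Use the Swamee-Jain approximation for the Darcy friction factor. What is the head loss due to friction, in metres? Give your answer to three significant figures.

h_f ≈ 72.4 m

V = 4Q/(πD²) = 4·0.0659/(π·0.174²) = 2.771 m/s
Re = VD/ν = 2.771·0.174/7.97×10^-7 = 6.05×10^5 → turbulent
ε/D = 0.32/174 = 0.00184
Swamee-Jain: f = 0.02333
h_f = f(L/D)V²/(2g) = 0.02333·(1380/0.174)·2.771²/(2·9.81) = 72.44 m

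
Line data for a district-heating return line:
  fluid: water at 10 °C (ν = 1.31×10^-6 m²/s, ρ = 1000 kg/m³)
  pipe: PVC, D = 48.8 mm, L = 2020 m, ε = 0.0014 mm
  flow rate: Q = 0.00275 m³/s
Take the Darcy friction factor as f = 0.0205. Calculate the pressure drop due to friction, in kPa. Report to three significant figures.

Δp ≈ 917 kPa

V = 4Q/(πD²) = 4·0.00275/(π·0.0488²) = 1.470 m/s
h_f = f(L/D)V²/(2g) = 0.02050·(2020/0.0488)·1.470²/(2·9.81) = 93.50 m
Δp = ρg·h_f = 1000·9.81·93.50 = 917.2 kPa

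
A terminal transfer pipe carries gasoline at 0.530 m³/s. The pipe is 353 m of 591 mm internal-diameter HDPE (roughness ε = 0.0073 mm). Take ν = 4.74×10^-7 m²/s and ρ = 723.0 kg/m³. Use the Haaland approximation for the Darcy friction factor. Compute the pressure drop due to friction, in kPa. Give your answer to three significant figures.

Δp ≈ 8.43 kPa

V = 4Q/(πD²) = 4·0.530/(π·0.591²) = 1.932 m/s
Re = VD/ν = 1.932·0.591/4.74×10^-7 = 2.41×10^6 → turbulent
ε/D = 0.0073/591 = 1.24×10^-5
Haaland: f = 0.01046
h_f = f(L/D)V²/(2g) = 0.01046·(353/0.591)·1.932²/(2·9.81) = 1.189 m
Δp = ρg·h_f = 723.0·9.81·1.189 = 8.430 kPa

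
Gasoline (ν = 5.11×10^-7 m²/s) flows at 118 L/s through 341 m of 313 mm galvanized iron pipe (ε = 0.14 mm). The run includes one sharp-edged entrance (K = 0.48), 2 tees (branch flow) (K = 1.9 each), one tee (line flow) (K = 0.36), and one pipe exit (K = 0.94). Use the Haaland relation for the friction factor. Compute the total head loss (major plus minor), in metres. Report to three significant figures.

V = 4Q/(πD²) = 1.534 m/s; V²/2g = 0.1199 m
Re = 9.39×10^5, ε/D = 4.47×10^-4 → f = 0.01683 (Haaland)
Major: h_f = f(L/D)·V²/2g = 0.01683·1089·0.1199 = 2.198 m
Minor: ΣK = 5.58; h_m = ΣK·V²/2g = 0.6689 m
Total H_L = 2.198 + 0.6689 = 2.866 m

H_L ≈ 2.87 m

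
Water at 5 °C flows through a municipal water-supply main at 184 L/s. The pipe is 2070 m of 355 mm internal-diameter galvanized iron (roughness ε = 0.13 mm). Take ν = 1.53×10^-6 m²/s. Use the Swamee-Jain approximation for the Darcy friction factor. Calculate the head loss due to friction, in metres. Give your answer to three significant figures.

h_f ≈ 17.5 m

V = 4Q/(πD²) = 4·0.184/(π·0.355²) = 1.859 m/s
Re = VD/ν = 1.859·0.355/1.53×10^-6 = 4.31×10^5 → turbulent
ε/D = 0.13/355 = 3.66×10^-4
Swamee-Jain: f = 0.01704
h_f = f(L/D)V²/(2g) = 0.01704·(2070/0.355)·1.859²/(2·9.81) = 17.50 m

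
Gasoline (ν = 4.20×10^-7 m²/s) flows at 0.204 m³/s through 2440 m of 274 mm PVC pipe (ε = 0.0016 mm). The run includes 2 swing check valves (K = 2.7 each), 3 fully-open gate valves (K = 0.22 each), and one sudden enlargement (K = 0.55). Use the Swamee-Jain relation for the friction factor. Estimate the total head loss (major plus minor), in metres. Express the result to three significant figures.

H_L ≈ 60.6 m

V = 4Q/(πD²) = 3.460 m/s; V²/2g = 0.6101 m
Re = 2.26×10^6, ε/D = 5.84×10^-6 → f = 0.01041 (Swamee-Jain)
Major: h_f = f(L/D)·V²/2g = 0.01041·8905·0.6101 = 56.55 m
Minor: ΣK = 6.61; h_m = ΣK·V²/2g = 4.033 m
Total H_L = 56.55 + 4.033 = 60.58 m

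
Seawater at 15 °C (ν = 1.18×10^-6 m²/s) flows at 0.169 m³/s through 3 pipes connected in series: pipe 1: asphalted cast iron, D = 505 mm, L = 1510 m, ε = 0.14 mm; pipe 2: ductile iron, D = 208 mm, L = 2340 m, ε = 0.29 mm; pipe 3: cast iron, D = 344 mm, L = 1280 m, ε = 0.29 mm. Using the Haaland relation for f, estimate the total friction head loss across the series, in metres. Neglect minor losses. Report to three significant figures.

Pipe 1: V = 0.8438 m/s, Re = 3.61×10^5, ε/D = 2.77×10^-4, f = 0.01637, h_1 = f(L/D)V²/2g = 1.776 m
Pipe 2: V = 4.974 m/s, Re = 8.77×10^5, ε/D = 0.00139, f = 0.02161, h_2 = f(L/D)V²/2g = 306.5 m
Pipe 3: V = 1.818 m/s, Re = 5.30×10^5, ε/D = 8.43×10^-4, f = 0.01944, h_3 = f(L/D)V²/2g = 12.19 m
Series → Q common, losses add: H = Σh = 320.4 m

H ≈ 320 m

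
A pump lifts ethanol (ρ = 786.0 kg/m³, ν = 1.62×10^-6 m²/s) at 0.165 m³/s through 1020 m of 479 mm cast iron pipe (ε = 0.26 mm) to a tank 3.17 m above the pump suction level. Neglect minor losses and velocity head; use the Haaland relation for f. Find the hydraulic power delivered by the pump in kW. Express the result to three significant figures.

V = 4Q/(πD²) = 0.9156 m/s; Re = 2.71×10^5; ε/D = 5.43×10^-4; f = 0.01844
h_f = f(L/D)V²/2g = 1.678 m
Total head H = z + h_f = 3.17 + 1.678 = 4.848 m
P_hyd = ρgQH = 786.0·9.81·0.165·4.848 = 6.168 kW

P_hyd ≈ 6.17 kW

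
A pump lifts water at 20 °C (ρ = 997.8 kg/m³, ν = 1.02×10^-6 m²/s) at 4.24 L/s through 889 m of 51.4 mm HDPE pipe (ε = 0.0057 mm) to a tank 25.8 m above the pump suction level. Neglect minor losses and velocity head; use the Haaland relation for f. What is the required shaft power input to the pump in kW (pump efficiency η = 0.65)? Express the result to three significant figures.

P_shaft ≈ 5.93 kW

V = 4Q/(πD²) = 2.043 m/s; Re = 1.03×10^5; ε/D = 1.11×10^-4; f = 0.01822
h_f = f(L/D)V²/2g = 67.05 m
Total head H = z + h_f = 25.8 + 67.05 = 92.85 m
P_hyd = ρgQH = 997.8·9.81·0.00424·92.85 = 3.854 kW
P_shaft = P_hyd/η = 3.854/0.65 = 5.929 kW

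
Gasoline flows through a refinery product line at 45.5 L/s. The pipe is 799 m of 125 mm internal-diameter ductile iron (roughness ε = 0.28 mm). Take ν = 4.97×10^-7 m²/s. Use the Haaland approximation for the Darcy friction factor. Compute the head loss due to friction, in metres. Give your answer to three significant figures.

V = 4Q/(πD²) = 4·0.0455/(π·0.125²) = 3.708 m/s
Re = VD/ν = 3.708·0.125/4.97×10^-7 = 9.33×10^5 → turbulent
ε/D = 0.28/125 = 0.00224
Haaland: f = 0.02435
h_f = f(L/D)V²/(2g) = 0.02435·(799/0.125)·3.708²/(2·9.81) = 109.1 m

h_f ≈ 109 m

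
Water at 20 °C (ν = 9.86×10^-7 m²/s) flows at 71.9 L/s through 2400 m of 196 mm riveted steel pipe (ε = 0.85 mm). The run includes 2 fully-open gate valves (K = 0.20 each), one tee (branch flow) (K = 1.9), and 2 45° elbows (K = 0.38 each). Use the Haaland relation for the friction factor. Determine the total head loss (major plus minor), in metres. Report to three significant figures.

H_L ≈ 105 m

V = 4Q/(πD²) = 2.383 m/s; V²/2g = 0.2894 m
Re = 4.74×10^5, ε/D = 0.00434 → f = 0.02936 (Haaland)
Major: h_f = f(L/D)·V²/2g = 0.02936·12245·0.2894 = 104.1 m
Minor: ΣK = 3.06; h_m = ΣK·V²/2g = 0.8857 m
Total H_L = 104.1 + 0.8857 = 104.9 m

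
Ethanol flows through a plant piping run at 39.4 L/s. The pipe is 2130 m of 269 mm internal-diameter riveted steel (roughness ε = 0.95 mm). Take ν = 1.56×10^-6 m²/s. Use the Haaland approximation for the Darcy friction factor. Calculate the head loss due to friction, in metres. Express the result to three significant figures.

h_f ≈ 5.50 m

V = 4Q/(πD²) = 4·0.0394/(π·0.269²) = 0.6933 m/s
Re = VD/ν = 0.6933·0.269/1.56×10^-6 = 1.20×10^5 → turbulent
ε/D = 0.95/269 = 0.00353
Haaland: f = 0.02835
h_f = f(L/D)V²/(2g) = 0.02835·(2130/0.269)·0.6933²/(2·9.81) = 5.499 m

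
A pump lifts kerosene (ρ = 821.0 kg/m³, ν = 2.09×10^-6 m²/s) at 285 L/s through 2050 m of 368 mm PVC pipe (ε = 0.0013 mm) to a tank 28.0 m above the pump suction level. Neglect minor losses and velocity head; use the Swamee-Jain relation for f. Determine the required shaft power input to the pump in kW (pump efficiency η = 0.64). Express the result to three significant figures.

V = 4Q/(πD²) = 2.680 m/s; Re = 4.72×10^5; ε/D = 3.53×10^-6; f = 0.01328
h_f = f(L/D)V²/2g = 27.08 m
Total head H = z + h_f = 28.0 + 27.08 = 55.08 m
P_hyd = ρgQH = 821.0·9.81·0.285·55.08 = 126.4 kW
P_shaft = P_hyd/η = 126.4/0.64 = 197.5 kW

P_shaft ≈ 198 kW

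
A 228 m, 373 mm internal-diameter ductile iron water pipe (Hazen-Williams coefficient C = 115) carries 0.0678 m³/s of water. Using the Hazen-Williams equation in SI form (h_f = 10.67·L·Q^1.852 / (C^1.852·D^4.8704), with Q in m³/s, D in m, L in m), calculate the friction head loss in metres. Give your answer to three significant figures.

h_f ≈ 0.310 m

h_f = 10.67·228·0.0678^1.852 / (115^1.852·0.373^4.8704) = 0.3098 m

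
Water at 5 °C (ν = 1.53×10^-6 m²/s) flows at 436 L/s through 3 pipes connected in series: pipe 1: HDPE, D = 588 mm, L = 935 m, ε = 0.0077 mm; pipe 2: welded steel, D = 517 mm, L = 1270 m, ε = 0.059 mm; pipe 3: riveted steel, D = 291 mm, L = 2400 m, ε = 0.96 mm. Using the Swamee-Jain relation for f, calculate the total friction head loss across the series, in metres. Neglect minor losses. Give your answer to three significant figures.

H ≈ 499 m

Pipe 1: V = 1.606 m/s, Re = 6.17×10^5, ε/D = 1.31×10^-5, f = 0.01285, h_1 = f(L/D)V²/2g = 2.685 m
Pipe 2: V = 2.077 m/s, Re = 7.02×10^5, ε/D = 1.14×10^-4, f = 0.01413, h_2 = f(L/D)V²/2g = 7.633 m
Pipe 3: V = 6.556 m/s, Re = 1.25×10^6, ε/D = 0.00330, f = 0.02704, h_3 = f(L/D)V²/2g = 488.4 m
Series → Q common, losses add: H = Σh = 498.8 m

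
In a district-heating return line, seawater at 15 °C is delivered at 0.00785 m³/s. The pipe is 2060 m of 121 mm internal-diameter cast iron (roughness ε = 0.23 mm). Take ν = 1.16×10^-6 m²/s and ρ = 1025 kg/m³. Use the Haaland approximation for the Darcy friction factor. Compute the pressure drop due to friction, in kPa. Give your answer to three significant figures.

V = 4Q/(πD²) = 4·0.00785/(π·0.121²) = 0.6827 m/s
Re = VD/ν = 0.6827·0.121/1.16×10^-6 = 7.12×10^4 → turbulent
ε/D = 0.23/121 = 0.00190
Haaland: f = 0.02527
h_f = f(L/D)V²/(2g) = 0.02527·(2060/0.121)·0.6827²/(2·9.81) = 10.22 m
Δp = ρg·h_f = 1025·9.81·10.22 = 102.8 kPa

Δp ≈ 103 kPa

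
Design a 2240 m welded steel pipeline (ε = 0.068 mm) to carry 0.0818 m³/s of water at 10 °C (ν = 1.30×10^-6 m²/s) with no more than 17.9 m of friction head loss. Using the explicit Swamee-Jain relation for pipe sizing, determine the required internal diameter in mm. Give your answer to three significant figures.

Swamee-Jain (Type III): D = 0.66·[ε^1.25·(LQ²/(gh_f))^4.75 + ν·Q^9.4·(L/(gh_f))^5.2]^0.04
LQ²/(gh_f) = 0.08536; L/(gh_f) = 12.76
Term 1 = ε^1.25·(…)^4.75 = 5.18×10^-11; Term 2 = ν·Q^9.4·(…)^5.2 = 4.40×10^-11
D = 0.66·(5.18×10^-11 + 4.40×10^-11)^0.04 = 0.2623 m = 262 mm
Check: V = 1.51 m/s, Re = 3.05×10^5, f = 0.01674, h_f = 16.7 m ≈ 17.9 m ✓

D ≈ 262 mm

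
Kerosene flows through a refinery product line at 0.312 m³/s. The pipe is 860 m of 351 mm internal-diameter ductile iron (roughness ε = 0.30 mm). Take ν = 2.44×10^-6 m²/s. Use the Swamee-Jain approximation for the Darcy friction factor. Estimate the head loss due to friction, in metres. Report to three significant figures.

V = 4Q/(πD²) = 4·0.312/(π·0.351²) = 3.224 m/s
Re = VD/ν = 3.224·0.351/2.44×10^-6 = 4.64×10^5 → turbulent
ε/D = 0.30/351 = 8.55×10^-4
Swamee-Jain: f = 0.01975
h_f = f(L/D)V²/(2g) = 0.01975·(860/0.351)·3.224²/(2·9.81) = 25.64 m

h_f ≈ 25.6 m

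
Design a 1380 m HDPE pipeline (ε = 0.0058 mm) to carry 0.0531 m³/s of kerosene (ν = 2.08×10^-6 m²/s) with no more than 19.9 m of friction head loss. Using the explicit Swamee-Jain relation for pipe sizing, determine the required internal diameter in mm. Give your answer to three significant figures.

D ≈ 195 mm

Swamee-Jain (Type III): D = 0.66·[ε^1.25·(LQ²/(gh_f))^4.75 + ν·Q^9.4·(L/(gh_f))^5.2]^0.04
LQ²/(gh_f) = 0.01993; L/(gh_f) = 7.069
Term 1 = ε^1.25·(…)^4.75 = 2.38×10^-15; Term 2 = ν·Q^9.4·(…)^5.2 = 5.63×10^-14
D = 0.66·(2.38×10^-15 + 5.63×10^-14)^0.04 = 0.1951 m = 195 mm
Check: V = 1.78 m/s, Re = 1.67×10^5, f = 0.01634, h_f = 18.6 m ≈ 19.9 m ✓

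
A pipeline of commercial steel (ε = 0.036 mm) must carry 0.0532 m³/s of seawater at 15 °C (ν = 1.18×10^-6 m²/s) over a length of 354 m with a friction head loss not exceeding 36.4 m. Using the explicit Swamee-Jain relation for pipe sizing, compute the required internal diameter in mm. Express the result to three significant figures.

D ≈ 132 mm

Swamee-Jain (Type III): D = 0.66·[ε^1.25·(LQ²/(gh_f))^4.75 + ν·Q^9.4·(L/(gh_f))^5.2]^0.04
LQ²/(gh_f) = 0.002806; L/(gh_f) = 0.9914
Term 1 = ε^1.25·(…)^4.75 = 2.11×10^-18; Term 2 = ν·Q^9.4·(…)^5.2 = 1.19×10^-18
D = 0.66·(2.11×10^-18 + 1.19×10^-18)^0.04 = 0.1319 m = 132 mm
Check: V = 3.89 m/s, Re = 4.35×10^5, f = 0.01632, h_f = 33.8 m ≈ 36.4 m ✓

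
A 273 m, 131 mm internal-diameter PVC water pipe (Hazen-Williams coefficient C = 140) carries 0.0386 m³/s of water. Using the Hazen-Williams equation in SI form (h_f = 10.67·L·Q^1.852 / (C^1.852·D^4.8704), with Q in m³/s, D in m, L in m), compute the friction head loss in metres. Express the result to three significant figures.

h_f ≈ 14.8 m

h_f = 10.67·273·0.0386^1.852 / (140^1.852·0.131^4.8704) = 14.84 m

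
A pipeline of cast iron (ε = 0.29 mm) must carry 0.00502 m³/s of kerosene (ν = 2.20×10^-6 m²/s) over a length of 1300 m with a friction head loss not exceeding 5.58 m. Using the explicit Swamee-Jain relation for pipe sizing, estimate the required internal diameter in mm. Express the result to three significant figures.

D ≈ 109 mm

Swamee-Jain (Type III): D = 0.66·[ε^1.25·(LQ²/(gh_f))^4.75 + ν·Q^9.4·(L/(gh_f))^5.2]^0.04
LQ²/(gh_f) = 5.985×10^-4; L/(gh_f) = 23.75
Term 1 = ε^1.25·(…)^4.75 = 1.86×10^-20; Term 2 = ν·Q^9.4·(…)^5.2 = 7.63×10^-21
D = 0.66·(1.86×10^-20 + 7.63×10^-21)^0.04 = 0.1087 m = 109 mm
Check: V = 0.541 m/s, Re = 2.67×10^4, f = 0.03013, h_f = 5.37 m ≈ 5.58 m ✓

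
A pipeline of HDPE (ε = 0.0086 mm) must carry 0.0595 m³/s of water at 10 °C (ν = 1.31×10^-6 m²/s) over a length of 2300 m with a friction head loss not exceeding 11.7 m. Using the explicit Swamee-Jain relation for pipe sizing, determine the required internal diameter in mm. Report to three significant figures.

D ≈ 249 mm

Swamee-Jain (Type III): D = 0.66·[ε^1.25·(LQ²/(gh_f))^4.75 + ν·Q^9.4·(L/(gh_f))^5.2]^0.04
LQ²/(gh_f) = 0.07094; L/(gh_f) = 20.04
Term 1 = ε^1.25·(…)^4.75 = 1.62×10^-12; Term 2 = ν·Q^9.4·(…)^5.2 = 2.33×10^-11
D = 0.66·(1.62×10^-12 + 2.33×10^-11)^0.04 = 0.2485 m = 249 mm
Check: V = 1.23 m/s, Re = 2.33×10^5, f = 0.01543, h_f = 10.9 m ≈ 11.7 m ✓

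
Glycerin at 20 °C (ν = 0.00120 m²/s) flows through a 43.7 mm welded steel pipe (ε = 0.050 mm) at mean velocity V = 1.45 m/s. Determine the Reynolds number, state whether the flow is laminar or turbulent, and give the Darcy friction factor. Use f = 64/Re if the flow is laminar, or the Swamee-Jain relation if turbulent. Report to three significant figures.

Re ≈ 52.8; laminar; f = 64/Re ≈ 1.21

Re = VD/ν = 1.450·0.0437/0.00120 = 52.8
Re < 2300 → laminar → f = 64/Re = 1.212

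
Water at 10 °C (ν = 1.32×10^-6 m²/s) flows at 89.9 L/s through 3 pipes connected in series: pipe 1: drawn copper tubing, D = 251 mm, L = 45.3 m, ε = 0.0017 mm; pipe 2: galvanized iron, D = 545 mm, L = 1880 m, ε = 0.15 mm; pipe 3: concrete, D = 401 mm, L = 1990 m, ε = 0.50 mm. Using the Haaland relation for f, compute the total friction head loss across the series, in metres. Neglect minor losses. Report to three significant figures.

Pipe 1: V = 1.817 m/s, Re = 3.45×10^5, ε/D = 6.77×10^-6, f = 0.01403, h_1 = f(L/D)V²/2g = 0.4260 m
Pipe 2: V = 0.3854 m/s, Re = 1.59×10^5, ε/D = 2.75×10^-4, f = 0.01785, h_2 = f(L/D)V²/2g = 0.4661 m
Pipe 3: V = 0.7118 m/s, Re = 2.16×10^5, ε/D = 0.00125, f = 0.02177, h_3 = f(L/D)V²/2g = 2.790 m
Series → Q common, losses add: H = Σh = 3.683 m

H ≈ 3.68 m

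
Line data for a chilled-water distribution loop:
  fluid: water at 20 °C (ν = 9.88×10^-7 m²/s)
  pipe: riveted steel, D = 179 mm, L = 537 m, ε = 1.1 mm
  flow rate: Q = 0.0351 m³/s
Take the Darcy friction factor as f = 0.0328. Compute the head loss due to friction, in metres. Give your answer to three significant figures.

V = 4Q/(πD²) = 4·0.0351/(π·0.179²) = 1.395 m/s
h_f = f(L/D)V²/(2g) = 0.03280·(537/0.179)·1.395²/(2·9.81) = 9.757 m

h_f ≈ 9.76 m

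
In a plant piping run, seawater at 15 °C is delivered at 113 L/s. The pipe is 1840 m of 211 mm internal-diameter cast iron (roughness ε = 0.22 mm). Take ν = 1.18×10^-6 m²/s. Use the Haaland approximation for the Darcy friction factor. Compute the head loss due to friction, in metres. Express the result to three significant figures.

h_f ≈ 94.3 m

V = 4Q/(πD²) = 4·0.113/(π·0.211²) = 3.232 m/s
Re = VD/ν = 3.232·0.211/1.18×10^-6 = 5.78×10^5 → turbulent
ε/D = 0.22/211 = 0.00104
Haaland: f = 0.02032
h_f = f(L/D)V²/(2g) = 0.02032·(1840/0.211)·3.232²/(2·9.81) = 94.31 m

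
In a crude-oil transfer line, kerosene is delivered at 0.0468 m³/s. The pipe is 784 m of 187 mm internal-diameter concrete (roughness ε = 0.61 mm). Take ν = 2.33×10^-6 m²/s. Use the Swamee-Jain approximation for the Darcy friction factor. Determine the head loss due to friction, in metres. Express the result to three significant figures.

V = 4Q/(πD²) = 4·0.0468/(π·0.187²) = 1.704 m/s
Re = VD/ν = 1.704·0.187/2.33×10^-6 = 1.37×10^5 → turbulent
ε/D = 0.61/187 = 0.00326
Swamee-Jain: f = 0.02793
h_f = f(L/D)V²/(2g) = 0.02793·(784/0.187)·1.704²/(2·9.81) = 17.33 m

h_f ≈ 17.3 m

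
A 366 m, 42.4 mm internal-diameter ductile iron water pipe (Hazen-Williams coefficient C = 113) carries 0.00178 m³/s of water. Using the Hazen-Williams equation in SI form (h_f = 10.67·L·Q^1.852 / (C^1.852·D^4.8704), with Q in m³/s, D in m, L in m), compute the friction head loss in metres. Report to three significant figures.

h_f = 10.67·366·0.00178^1.852 / (113^1.852·0.0424^4.8704) = 24.12 m

h_f ≈ 24.1 m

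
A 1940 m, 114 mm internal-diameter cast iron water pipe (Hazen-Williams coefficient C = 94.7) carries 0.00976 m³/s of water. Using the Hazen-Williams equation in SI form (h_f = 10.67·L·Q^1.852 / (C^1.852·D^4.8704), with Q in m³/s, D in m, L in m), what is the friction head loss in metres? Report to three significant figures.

h_f = 10.67·1940·0.00976^1.852 / (94.7^1.852·0.114^4.8704) = 33.53 m

h_f ≈ 33.5 m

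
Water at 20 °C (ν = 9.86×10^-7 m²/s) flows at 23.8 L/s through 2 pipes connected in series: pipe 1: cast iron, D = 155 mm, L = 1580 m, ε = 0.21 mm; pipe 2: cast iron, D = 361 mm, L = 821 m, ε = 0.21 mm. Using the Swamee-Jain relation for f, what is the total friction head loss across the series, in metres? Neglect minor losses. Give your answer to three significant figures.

H ≈ 18.7 m

Pipe 1: V = 1.261 m/s, Re = 1.98×10^5, ε/D = 0.00135, f = 0.02250, h_1 = f(L/D)V²/2g = 18.60 m
Pipe 2: V = 0.2325 m/s, Re = 8.51×10^4, ε/D = 5.82×10^-4, f = 0.02118, h_2 = f(L/D)V²/2g = 0.1328 m
Series → Q common, losses add: H = Σh = 18.73 m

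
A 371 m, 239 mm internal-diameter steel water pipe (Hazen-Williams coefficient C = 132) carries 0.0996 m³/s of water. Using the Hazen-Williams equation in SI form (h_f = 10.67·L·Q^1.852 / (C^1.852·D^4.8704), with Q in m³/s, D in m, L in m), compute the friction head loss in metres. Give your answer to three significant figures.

h_f = 10.67·371·0.0996^1.852 / (132^1.852·0.239^4.8704) = 6.958 m

h_f ≈ 6.96 m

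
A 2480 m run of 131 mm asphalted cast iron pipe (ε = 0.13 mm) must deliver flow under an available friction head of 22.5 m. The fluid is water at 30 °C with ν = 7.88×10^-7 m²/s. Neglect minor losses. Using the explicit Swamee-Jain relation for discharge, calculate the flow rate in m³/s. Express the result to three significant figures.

Q ≈ 0.0141 m³/s

Swamee-Jain (Type II): Q = -0.965·√(gD⁵h_f/L)·ln[ε/(3.7D) + √(3.17ν²L/(gD³h_f))]
√(gD⁵h_f/L) = √(9.81·0.131⁵·22.5/2480) = 0.001853
ε/(3.7D) = 2.68×10^-4; √(3.17ν²L/(gD³h_f)) = 9.92×10^-5
Q = -0.965·0.001853·ln(3.674×10^-4) = 0.01414 m³/s
Check: V = 1.05 m/s, Re = 1.74×10^5, f = 0.02135, h_f = 22.7 m ≈ 22.5 m ✓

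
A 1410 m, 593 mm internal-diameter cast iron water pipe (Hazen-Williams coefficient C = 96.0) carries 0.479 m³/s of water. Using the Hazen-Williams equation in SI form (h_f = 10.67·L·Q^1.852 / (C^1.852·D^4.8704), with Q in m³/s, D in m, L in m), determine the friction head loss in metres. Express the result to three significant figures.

h_f = 10.67·1410·0.479^1.852 / (96.0^1.852·0.593^4.8704) = 10.46 m

h_f ≈ 10.5 m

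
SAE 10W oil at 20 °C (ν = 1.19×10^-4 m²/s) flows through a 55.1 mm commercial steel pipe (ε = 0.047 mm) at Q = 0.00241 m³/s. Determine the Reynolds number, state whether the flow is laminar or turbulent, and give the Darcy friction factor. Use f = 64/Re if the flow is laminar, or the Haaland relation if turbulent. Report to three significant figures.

V = 4Q/(πD²) = 1.011 m/s
Re = VD/ν = 1.011·0.0551/1.19×10^-4 = 468
Re < 2300 → laminar → f = 64/Re = 0.1368

Re ≈ 468; laminar; f = 64/Re ≈ 0.137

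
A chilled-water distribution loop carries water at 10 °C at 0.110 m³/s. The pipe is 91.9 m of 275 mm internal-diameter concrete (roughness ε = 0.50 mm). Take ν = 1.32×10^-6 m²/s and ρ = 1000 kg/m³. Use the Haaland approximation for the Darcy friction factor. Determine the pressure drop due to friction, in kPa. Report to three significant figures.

Δp ≈ 13.4 kPa

V = 4Q/(πD²) = 4·0.110/(π·0.275²) = 1.852 m/s
Re = VD/ν = 1.852·0.275/1.32×10^-6 = 3.86×10^5 → turbulent
ε/D = 0.50/275 = 0.00182
Haaland: f = 0.02333
h_f = f(L/D)V²/(2g) = 0.02333·(91.9/0.275)·1.852²/(2·9.81) = 1.363 m
Δp = ρg·h_f = 1000·9.81·1.363 = 13.37 kPa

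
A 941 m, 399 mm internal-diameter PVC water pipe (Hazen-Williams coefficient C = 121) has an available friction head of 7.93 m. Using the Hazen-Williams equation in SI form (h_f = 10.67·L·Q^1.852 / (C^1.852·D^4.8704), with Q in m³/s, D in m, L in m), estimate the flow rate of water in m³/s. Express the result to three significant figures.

Q ≈ 0.228 m³/s

Rearranging: Q = [h_f·C^1.852·D^4.8704 / (10.67·L)]^(1/1.852)
Q = [7.93·121^1.852·0.399^4.8704 / (10.67·941)]^0.540 = 0.2281 m³/s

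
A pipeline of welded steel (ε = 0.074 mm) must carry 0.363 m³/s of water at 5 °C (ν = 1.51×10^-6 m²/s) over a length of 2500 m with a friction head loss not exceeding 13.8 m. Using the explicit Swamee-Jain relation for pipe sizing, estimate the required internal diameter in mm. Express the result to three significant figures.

Swamee-Jain (Type III): D = 0.66·[ε^1.25·(LQ²/(gh_f))^4.75 + ν·Q^9.4·(L/(gh_f))^5.2]^0.04
LQ²/(gh_f) = 2.433; L/(gh_f) = 18.47
Term 1 = ε^1.25·(…)^4.75 = 4.69×10^-4; Term 2 = ν·Q^9.4·(…)^5.2 = 4.24×10^-4
D = 0.66·(4.69×10^-4 + 4.24×10^-4)^0.04 = 0.4984 m = 498 mm
Check: V = 1.86 m/s, Re = 6.14×10^5, f = 0.01472, h_f = 13.0 m ≈ 13.8 m ✓

D ≈ 498 mm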